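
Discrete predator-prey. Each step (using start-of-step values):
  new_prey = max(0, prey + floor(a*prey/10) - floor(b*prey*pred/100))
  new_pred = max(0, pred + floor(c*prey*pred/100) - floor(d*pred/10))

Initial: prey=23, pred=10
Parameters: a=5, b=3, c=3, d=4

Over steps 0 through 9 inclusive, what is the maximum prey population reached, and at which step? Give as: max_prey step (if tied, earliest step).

Answer: 32 2

Derivation:
Step 1: prey: 23+11-6=28; pred: 10+6-4=12
Step 2: prey: 28+14-10=32; pred: 12+10-4=18
Step 3: prey: 32+16-17=31; pred: 18+17-7=28
Step 4: prey: 31+15-26=20; pred: 28+26-11=43
Step 5: prey: 20+10-25=5; pred: 43+25-17=51
Step 6: prey: 5+2-7=0; pred: 51+7-20=38
Step 7: prey: 0+0-0=0; pred: 38+0-15=23
Step 8: prey: 0+0-0=0; pred: 23+0-9=14
Step 9: prey: 0+0-0=0; pred: 14+0-5=9
Max prey = 32 at step 2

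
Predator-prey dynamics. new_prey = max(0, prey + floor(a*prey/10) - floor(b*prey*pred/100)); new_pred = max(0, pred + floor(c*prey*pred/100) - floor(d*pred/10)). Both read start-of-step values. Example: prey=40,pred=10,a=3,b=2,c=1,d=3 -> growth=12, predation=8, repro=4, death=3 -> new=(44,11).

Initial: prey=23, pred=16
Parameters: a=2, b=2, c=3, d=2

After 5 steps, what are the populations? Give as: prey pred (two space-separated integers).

Answer: 1 40

Derivation:
Step 1: prey: 23+4-7=20; pred: 16+11-3=24
Step 2: prey: 20+4-9=15; pred: 24+14-4=34
Step 3: prey: 15+3-10=8; pred: 34+15-6=43
Step 4: prey: 8+1-6=3; pred: 43+10-8=45
Step 5: prey: 3+0-2=1; pred: 45+4-9=40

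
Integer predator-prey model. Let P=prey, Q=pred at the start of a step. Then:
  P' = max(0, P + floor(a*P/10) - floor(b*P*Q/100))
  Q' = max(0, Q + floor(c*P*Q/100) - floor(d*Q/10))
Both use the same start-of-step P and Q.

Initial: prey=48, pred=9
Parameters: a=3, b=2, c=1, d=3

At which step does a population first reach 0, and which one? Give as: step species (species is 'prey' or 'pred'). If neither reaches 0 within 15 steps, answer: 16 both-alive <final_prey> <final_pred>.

Answer: 16 both-alive 7 5

Derivation:
Step 1: prey: 48+14-8=54; pred: 9+4-2=11
Step 2: prey: 54+16-11=59; pred: 11+5-3=13
Step 3: prey: 59+17-15=61; pred: 13+7-3=17
Step 4: prey: 61+18-20=59; pred: 17+10-5=22
Step 5: prey: 59+17-25=51; pred: 22+12-6=28
Step 6: prey: 51+15-28=38; pred: 28+14-8=34
Step 7: prey: 38+11-25=24; pred: 34+12-10=36
Step 8: prey: 24+7-17=14; pred: 36+8-10=34
Step 9: prey: 14+4-9=9; pred: 34+4-10=28
Step 10: prey: 9+2-5=6; pred: 28+2-8=22
Step 11: prey: 6+1-2=5; pred: 22+1-6=17
Step 12: prey: 5+1-1=5; pred: 17+0-5=12
Step 13: prey: 5+1-1=5; pred: 12+0-3=9
Step 14: prey: 5+1-0=6; pred: 9+0-2=7
Step 15: prey: 6+1-0=7; pred: 7+0-2=5
No extinction within 15 steps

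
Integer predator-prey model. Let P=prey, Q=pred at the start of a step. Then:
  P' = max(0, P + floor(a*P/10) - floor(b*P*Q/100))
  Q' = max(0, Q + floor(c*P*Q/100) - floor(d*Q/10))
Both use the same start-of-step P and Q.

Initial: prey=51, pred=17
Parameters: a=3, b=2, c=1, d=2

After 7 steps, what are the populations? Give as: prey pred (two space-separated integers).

Answer: 3 30

Derivation:
Step 1: prey: 51+15-17=49; pred: 17+8-3=22
Step 2: prey: 49+14-21=42; pred: 22+10-4=28
Step 3: prey: 42+12-23=31; pred: 28+11-5=34
Step 4: prey: 31+9-21=19; pred: 34+10-6=38
Step 5: prey: 19+5-14=10; pred: 38+7-7=38
Step 6: prey: 10+3-7=6; pred: 38+3-7=34
Step 7: prey: 6+1-4=3; pred: 34+2-6=30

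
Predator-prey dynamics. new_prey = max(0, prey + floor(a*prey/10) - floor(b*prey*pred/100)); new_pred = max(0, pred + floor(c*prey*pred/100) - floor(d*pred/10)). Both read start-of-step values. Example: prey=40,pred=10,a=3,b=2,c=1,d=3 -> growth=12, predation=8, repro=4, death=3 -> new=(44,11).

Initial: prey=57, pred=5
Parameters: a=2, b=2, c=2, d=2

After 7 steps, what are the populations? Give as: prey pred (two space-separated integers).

Answer: 0 58

Derivation:
Step 1: prey: 57+11-5=63; pred: 5+5-1=9
Step 2: prey: 63+12-11=64; pred: 9+11-1=19
Step 3: prey: 64+12-24=52; pred: 19+24-3=40
Step 4: prey: 52+10-41=21; pred: 40+41-8=73
Step 5: prey: 21+4-30=0; pred: 73+30-14=89
Step 6: prey: 0+0-0=0; pred: 89+0-17=72
Step 7: prey: 0+0-0=0; pred: 72+0-14=58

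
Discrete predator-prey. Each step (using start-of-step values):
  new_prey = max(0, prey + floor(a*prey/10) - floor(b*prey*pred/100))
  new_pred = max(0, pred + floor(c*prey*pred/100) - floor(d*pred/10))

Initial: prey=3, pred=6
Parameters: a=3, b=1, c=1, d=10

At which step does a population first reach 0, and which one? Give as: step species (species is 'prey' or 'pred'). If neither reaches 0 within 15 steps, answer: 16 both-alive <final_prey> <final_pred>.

Step 1: prey: 3+0-0=3; pred: 6+0-6=0
First extinction: pred at step 1

Answer: 1 pred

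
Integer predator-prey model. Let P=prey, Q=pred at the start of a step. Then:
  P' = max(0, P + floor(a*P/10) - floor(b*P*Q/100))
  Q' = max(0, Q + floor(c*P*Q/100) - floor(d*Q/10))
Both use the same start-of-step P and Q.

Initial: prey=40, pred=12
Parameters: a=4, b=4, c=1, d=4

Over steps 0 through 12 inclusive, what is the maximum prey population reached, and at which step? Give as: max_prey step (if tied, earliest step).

Step 1: prey: 40+16-19=37; pred: 12+4-4=12
Step 2: prey: 37+14-17=34; pred: 12+4-4=12
Step 3: prey: 34+13-16=31; pred: 12+4-4=12
Step 4: prey: 31+12-14=29; pred: 12+3-4=11
Step 5: prey: 29+11-12=28; pred: 11+3-4=10
Step 6: prey: 28+11-11=28; pred: 10+2-4=8
Step 7: prey: 28+11-8=31; pred: 8+2-3=7
Step 8: prey: 31+12-8=35; pred: 7+2-2=7
Step 9: prey: 35+14-9=40; pred: 7+2-2=7
Step 10: prey: 40+16-11=45; pred: 7+2-2=7
Step 11: prey: 45+18-12=51; pred: 7+3-2=8
Step 12: prey: 51+20-16=55; pred: 8+4-3=9
Max prey = 55 at step 12

Answer: 55 12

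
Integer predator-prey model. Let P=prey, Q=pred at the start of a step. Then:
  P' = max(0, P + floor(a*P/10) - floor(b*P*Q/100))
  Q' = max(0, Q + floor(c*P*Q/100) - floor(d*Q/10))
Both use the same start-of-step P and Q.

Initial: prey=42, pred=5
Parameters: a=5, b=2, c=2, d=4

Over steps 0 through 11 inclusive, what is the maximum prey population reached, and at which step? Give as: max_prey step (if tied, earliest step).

Step 1: prey: 42+21-4=59; pred: 5+4-2=7
Step 2: prey: 59+29-8=80; pred: 7+8-2=13
Step 3: prey: 80+40-20=100; pred: 13+20-5=28
Step 4: prey: 100+50-56=94; pred: 28+56-11=73
Step 5: prey: 94+47-137=4; pred: 73+137-29=181
Step 6: prey: 4+2-14=0; pred: 181+14-72=123
Step 7: prey: 0+0-0=0; pred: 123+0-49=74
Step 8: prey: 0+0-0=0; pred: 74+0-29=45
Step 9: prey: 0+0-0=0; pred: 45+0-18=27
Step 10: prey: 0+0-0=0; pred: 27+0-10=17
Step 11: prey: 0+0-0=0; pred: 17+0-6=11
Max prey = 100 at step 3

Answer: 100 3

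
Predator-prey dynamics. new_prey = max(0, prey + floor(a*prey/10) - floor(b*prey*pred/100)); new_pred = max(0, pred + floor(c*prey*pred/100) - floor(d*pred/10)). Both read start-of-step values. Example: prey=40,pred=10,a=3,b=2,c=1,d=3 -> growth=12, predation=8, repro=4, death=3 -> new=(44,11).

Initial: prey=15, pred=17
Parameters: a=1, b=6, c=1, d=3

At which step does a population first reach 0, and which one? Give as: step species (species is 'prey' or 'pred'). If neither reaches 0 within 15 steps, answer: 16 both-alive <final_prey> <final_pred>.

Step 1: prey: 15+1-15=1; pred: 17+2-5=14
Step 2: prey: 1+0-0=1; pred: 14+0-4=10
Step 3: prey: 1+0-0=1; pred: 10+0-3=7
Step 4: prey: 1+0-0=1; pred: 7+0-2=5
Step 5: prey: 1+0-0=1; pred: 5+0-1=4
Step 6: prey: 1+0-0=1; pred: 4+0-1=3
Step 7: prey: 1+0-0=1; pred: 3+0-0=3
Steps 8-15: state stable at prey=1, pred=3 (no change)
No extinction within 15 steps

Answer: 16 both-alive 1 3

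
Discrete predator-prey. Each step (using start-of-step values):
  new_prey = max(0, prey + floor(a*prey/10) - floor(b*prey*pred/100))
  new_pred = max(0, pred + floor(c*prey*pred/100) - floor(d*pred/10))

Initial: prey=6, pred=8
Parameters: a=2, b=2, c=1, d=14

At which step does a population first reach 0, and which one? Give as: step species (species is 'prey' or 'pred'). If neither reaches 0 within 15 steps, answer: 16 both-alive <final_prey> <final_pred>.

Step 1: prey: 6+1-0=7; pred: 8+0-11=0
First extinction: pred at step 1

Answer: 1 pred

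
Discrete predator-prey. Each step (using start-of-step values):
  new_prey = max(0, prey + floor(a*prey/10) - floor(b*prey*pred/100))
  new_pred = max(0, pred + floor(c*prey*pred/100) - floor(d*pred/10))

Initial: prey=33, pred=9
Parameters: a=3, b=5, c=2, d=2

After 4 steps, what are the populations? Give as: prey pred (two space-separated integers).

Answer: 2 19

Derivation:
Step 1: prey: 33+9-14=28; pred: 9+5-1=13
Step 2: prey: 28+8-18=18; pred: 13+7-2=18
Step 3: prey: 18+5-16=7; pred: 18+6-3=21
Step 4: prey: 7+2-7=2; pred: 21+2-4=19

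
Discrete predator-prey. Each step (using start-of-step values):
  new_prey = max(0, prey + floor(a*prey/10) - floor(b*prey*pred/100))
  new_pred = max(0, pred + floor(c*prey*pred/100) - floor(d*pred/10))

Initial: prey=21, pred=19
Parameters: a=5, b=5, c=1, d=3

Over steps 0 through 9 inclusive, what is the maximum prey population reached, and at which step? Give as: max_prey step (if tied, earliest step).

Step 1: prey: 21+10-19=12; pred: 19+3-5=17
Step 2: prey: 12+6-10=8; pred: 17+2-5=14
Step 3: prey: 8+4-5=7; pred: 14+1-4=11
Step 4: prey: 7+3-3=7; pred: 11+0-3=8
Step 5: prey: 7+3-2=8; pred: 8+0-2=6
Step 6: prey: 8+4-2=10; pred: 6+0-1=5
Step 7: prey: 10+5-2=13; pred: 5+0-1=4
Step 8: prey: 13+6-2=17; pred: 4+0-1=3
Step 9: prey: 17+8-2=23; pred: 3+0-0=3
Max prey = 23 at step 9

Answer: 23 9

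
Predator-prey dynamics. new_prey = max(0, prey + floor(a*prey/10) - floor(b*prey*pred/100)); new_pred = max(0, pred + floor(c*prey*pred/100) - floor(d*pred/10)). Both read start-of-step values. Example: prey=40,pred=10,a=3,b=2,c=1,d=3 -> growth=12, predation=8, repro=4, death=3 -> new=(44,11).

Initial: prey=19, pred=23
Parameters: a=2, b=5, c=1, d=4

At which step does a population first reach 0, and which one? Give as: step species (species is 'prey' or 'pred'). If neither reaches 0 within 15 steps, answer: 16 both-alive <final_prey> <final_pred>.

Step 1: prey: 19+3-21=1; pred: 23+4-9=18
Step 2: prey: 1+0-0=1; pred: 18+0-7=11
Step 3: prey: 1+0-0=1; pred: 11+0-4=7
Step 4: prey: 1+0-0=1; pred: 7+0-2=5
Step 5: prey: 1+0-0=1; pred: 5+0-2=3
Step 6: prey: 1+0-0=1; pred: 3+0-1=2
Step 7: prey: 1+0-0=1; pred: 2+0-0=2
Steps 8-15: state stable at prey=1, pred=2 (no change)
No extinction within 15 steps

Answer: 16 both-alive 1 2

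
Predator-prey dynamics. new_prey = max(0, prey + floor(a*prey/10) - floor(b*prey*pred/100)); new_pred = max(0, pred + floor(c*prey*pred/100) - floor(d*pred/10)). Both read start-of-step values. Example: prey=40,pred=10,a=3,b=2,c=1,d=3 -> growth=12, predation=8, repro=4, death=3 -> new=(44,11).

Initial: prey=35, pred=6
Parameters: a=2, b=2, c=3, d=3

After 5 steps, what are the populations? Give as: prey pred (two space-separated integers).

Step 1: prey: 35+7-4=38; pred: 6+6-1=11
Step 2: prey: 38+7-8=37; pred: 11+12-3=20
Step 3: prey: 37+7-14=30; pred: 20+22-6=36
Step 4: prey: 30+6-21=15; pred: 36+32-10=58
Step 5: prey: 15+3-17=1; pred: 58+26-17=67

Answer: 1 67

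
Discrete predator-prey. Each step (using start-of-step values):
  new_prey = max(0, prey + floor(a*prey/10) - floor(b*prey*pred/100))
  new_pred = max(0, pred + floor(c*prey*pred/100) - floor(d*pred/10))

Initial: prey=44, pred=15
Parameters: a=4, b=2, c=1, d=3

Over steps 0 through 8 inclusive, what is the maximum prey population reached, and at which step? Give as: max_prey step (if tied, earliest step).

Step 1: prey: 44+17-13=48; pred: 15+6-4=17
Step 2: prey: 48+19-16=51; pred: 17+8-5=20
Step 3: prey: 51+20-20=51; pred: 20+10-6=24
Step 4: prey: 51+20-24=47; pred: 24+12-7=29
Step 5: prey: 47+18-27=38; pred: 29+13-8=34
Step 6: prey: 38+15-25=28; pred: 34+12-10=36
Step 7: prey: 28+11-20=19; pred: 36+10-10=36
Step 8: prey: 19+7-13=13; pred: 36+6-10=32
Max prey = 51 at step 2

Answer: 51 2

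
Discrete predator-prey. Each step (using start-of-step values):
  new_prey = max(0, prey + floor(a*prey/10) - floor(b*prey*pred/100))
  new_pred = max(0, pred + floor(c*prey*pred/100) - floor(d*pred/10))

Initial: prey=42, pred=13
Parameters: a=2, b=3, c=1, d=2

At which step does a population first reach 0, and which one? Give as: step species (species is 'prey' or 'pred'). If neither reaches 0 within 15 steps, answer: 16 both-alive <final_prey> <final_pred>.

Step 1: prey: 42+8-16=34; pred: 13+5-2=16
Step 2: prey: 34+6-16=24; pred: 16+5-3=18
Step 3: prey: 24+4-12=16; pred: 18+4-3=19
Step 4: prey: 16+3-9=10; pred: 19+3-3=19
Step 5: prey: 10+2-5=7; pred: 19+1-3=17
Step 6: prey: 7+1-3=5; pred: 17+1-3=15
Step 7: prey: 5+1-2=4; pred: 15+0-3=12
Step 8: prey: 4+0-1=3; pred: 12+0-2=10
Step 9: prey: 3+0-0=3; pred: 10+0-2=8
Step 10: prey: 3+0-0=3; pred: 8+0-1=7
Step 11: prey: 3+0-0=3; pred: 7+0-1=6
Step 12: prey: 3+0-0=3; pred: 6+0-1=5
Step 13: prey: 3+0-0=3; pred: 5+0-1=4
Step 14: prey: 3+0-0=3; pred: 4+0-0=4
Steps 15-15: state stable at prey=3, pred=4 (no change)
No extinction within 15 steps

Answer: 16 both-alive 3 4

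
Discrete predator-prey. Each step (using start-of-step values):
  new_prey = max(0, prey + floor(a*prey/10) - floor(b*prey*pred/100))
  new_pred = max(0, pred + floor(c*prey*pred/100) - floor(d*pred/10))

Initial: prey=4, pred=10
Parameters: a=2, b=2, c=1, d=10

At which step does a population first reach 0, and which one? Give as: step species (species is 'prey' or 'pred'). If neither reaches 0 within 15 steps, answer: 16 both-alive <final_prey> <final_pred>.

Answer: 1 pred

Derivation:
Step 1: prey: 4+0-0=4; pred: 10+0-10=0
First extinction: pred at step 1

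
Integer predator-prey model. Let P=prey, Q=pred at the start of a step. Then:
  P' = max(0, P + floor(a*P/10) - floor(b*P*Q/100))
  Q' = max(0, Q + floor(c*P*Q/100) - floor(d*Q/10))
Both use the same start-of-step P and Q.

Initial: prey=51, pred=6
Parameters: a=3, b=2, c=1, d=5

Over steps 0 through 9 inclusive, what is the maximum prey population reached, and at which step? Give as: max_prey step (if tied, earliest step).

Step 1: prey: 51+15-6=60; pred: 6+3-3=6
Step 2: prey: 60+18-7=71; pred: 6+3-3=6
Step 3: prey: 71+21-8=84; pred: 6+4-3=7
Step 4: prey: 84+25-11=98; pred: 7+5-3=9
Step 5: prey: 98+29-17=110; pred: 9+8-4=13
Step 6: prey: 110+33-28=115; pred: 13+14-6=21
Step 7: prey: 115+34-48=101; pred: 21+24-10=35
Step 8: prey: 101+30-70=61; pred: 35+35-17=53
Step 9: prey: 61+18-64=15; pred: 53+32-26=59
Max prey = 115 at step 6

Answer: 115 6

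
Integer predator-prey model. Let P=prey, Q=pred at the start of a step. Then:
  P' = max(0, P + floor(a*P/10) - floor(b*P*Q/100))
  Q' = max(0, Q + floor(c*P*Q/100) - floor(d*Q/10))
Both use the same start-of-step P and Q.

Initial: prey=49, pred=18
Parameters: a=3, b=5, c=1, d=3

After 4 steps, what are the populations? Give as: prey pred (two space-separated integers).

Answer: 1 10

Derivation:
Step 1: prey: 49+14-44=19; pred: 18+8-5=21
Step 2: prey: 19+5-19=5; pred: 21+3-6=18
Step 3: prey: 5+1-4=2; pred: 18+0-5=13
Step 4: prey: 2+0-1=1; pred: 13+0-3=10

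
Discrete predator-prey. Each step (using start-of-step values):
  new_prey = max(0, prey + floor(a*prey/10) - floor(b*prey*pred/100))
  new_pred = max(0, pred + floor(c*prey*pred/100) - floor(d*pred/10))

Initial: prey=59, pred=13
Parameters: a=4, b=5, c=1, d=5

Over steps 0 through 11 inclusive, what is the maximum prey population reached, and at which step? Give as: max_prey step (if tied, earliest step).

Answer: 92 11

Derivation:
Step 1: prey: 59+23-38=44; pred: 13+7-6=14
Step 2: prey: 44+17-30=31; pred: 14+6-7=13
Step 3: prey: 31+12-20=23; pred: 13+4-6=11
Step 4: prey: 23+9-12=20; pred: 11+2-5=8
Step 5: prey: 20+8-8=20; pred: 8+1-4=5
Step 6: prey: 20+8-5=23; pred: 5+1-2=4
Step 7: prey: 23+9-4=28; pred: 4+0-2=2
Step 8: prey: 28+11-2=37; pred: 2+0-1=1
Step 9: prey: 37+14-1=50; pred: 1+0-0=1
Step 10: prey: 50+20-2=68; pred: 1+0-0=1
Step 11: prey: 68+27-3=92; pred: 1+0-0=1
Max prey = 92 at step 11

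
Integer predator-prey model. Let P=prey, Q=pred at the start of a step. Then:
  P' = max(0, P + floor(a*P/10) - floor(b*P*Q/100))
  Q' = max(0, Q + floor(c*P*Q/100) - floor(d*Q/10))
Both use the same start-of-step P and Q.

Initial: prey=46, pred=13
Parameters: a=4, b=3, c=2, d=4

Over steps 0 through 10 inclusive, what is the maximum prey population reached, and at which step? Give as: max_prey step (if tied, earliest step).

Answer: 47 1

Derivation:
Step 1: prey: 46+18-17=47; pred: 13+11-5=19
Step 2: prey: 47+18-26=39; pred: 19+17-7=29
Step 3: prey: 39+15-33=21; pred: 29+22-11=40
Step 4: prey: 21+8-25=4; pred: 40+16-16=40
Step 5: prey: 4+1-4=1; pred: 40+3-16=27
Step 6: prey: 1+0-0=1; pred: 27+0-10=17
Step 7: prey: 1+0-0=1; pred: 17+0-6=11
Step 8: prey: 1+0-0=1; pred: 11+0-4=7
Step 9: prey: 1+0-0=1; pred: 7+0-2=5
Step 10: prey: 1+0-0=1; pred: 5+0-2=3
Max prey = 47 at step 1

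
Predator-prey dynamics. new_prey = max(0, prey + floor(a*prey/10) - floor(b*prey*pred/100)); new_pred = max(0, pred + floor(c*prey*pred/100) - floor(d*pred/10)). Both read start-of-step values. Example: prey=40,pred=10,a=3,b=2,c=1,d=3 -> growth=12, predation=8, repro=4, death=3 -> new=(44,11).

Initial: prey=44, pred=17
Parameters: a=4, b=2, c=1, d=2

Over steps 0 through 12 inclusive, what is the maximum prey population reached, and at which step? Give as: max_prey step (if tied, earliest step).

Step 1: prey: 44+17-14=47; pred: 17+7-3=21
Step 2: prey: 47+18-19=46; pred: 21+9-4=26
Step 3: prey: 46+18-23=41; pred: 26+11-5=32
Step 4: prey: 41+16-26=31; pred: 32+13-6=39
Step 5: prey: 31+12-24=19; pred: 39+12-7=44
Step 6: prey: 19+7-16=10; pred: 44+8-8=44
Step 7: prey: 10+4-8=6; pred: 44+4-8=40
Step 8: prey: 6+2-4=4; pred: 40+2-8=34
Step 9: prey: 4+1-2=3; pred: 34+1-6=29
Step 10: prey: 3+1-1=3; pred: 29+0-5=24
Step 11: prey: 3+1-1=3; pred: 24+0-4=20
Step 12: prey: 3+1-1=3; pred: 20+0-4=16
Max prey = 47 at step 1

Answer: 47 1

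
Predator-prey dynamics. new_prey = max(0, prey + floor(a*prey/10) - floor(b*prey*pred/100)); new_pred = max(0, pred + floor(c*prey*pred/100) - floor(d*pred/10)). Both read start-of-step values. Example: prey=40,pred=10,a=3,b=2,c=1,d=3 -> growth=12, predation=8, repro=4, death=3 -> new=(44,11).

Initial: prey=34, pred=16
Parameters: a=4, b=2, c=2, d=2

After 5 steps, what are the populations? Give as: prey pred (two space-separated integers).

Answer: 1 64

Derivation:
Step 1: prey: 34+13-10=37; pred: 16+10-3=23
Step 2: prey: 37+14-17=34; pred: 23+17-4=36
Step 3: prey: 34+13-24=23; pred: 36+24-7=53
Step 4: prey: 23+9-24=8; pred: 53+24-10=67
Step 5: prey: 8+3-10=1; pred: 67+10-13=64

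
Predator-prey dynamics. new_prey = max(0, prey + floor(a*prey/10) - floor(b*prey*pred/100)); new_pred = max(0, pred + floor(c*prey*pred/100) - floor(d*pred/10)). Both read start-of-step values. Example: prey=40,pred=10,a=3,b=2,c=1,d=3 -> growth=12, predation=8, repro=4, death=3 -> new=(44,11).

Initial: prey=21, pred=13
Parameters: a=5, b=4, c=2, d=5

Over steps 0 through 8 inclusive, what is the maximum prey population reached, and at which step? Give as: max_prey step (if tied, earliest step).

Step 1: prey: 21+10-10=21; pred: 13+5-6=12
Step 2: prey: 21+10-10=21; pred: 12+5-6=11
Step 3: prey: 21+10-9=22; pred: 11+4-5=10
Step 4: prey: 22+11-8=25; pred: 10+4-5=9
Step 5: prey: 25+12-9=28; pred: 9+4-4=9
Step 6: prey: 28+14-10=32; pred: 9+5-4=10
Step 7: prey: 32+16-12=36; pred: 10+6-5=11
Step 8: prey: 36+18-15=39; pred: 11+7-5=13
Max prey = 39 at step 8

Answer: 39 8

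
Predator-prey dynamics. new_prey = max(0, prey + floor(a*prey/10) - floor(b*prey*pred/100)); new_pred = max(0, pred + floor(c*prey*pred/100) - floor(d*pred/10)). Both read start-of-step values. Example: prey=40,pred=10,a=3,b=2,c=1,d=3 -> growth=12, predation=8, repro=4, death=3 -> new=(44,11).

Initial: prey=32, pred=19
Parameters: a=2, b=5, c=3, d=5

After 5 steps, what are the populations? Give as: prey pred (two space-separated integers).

Step 1: prey: 32+6-30=8; pred: 19+18-9=28
Step 2: prey: 8+1-11=0; pred: 28+6-14=20
Step 3: prey: 0+0-0=0; pred: 20+0-10=10
Step 4: prey: 0+0-0=0; pred: 10+0-5=5
Step 5: prey: 0+0-0=0; pred: 5+0-2=3

Answer: 0 3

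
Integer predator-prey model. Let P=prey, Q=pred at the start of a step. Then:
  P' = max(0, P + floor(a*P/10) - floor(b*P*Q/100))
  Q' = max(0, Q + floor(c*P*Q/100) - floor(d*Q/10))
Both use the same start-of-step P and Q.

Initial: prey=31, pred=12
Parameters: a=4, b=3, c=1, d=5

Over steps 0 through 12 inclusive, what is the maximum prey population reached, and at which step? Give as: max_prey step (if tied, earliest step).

Answer: 130 9

Derivation:
Step 1: prey: 31+12-11=32; pred: 12+3-6=9
Step 2: prey: 32+12-8=36; pred: 9+2-4=7
Step 3: prey: 36+14-7=43; pred: 7+2-3=6
Step 4: prey: 43+17-7=53; pred: 6+2-3=5
Step 5: prey: 53+21-7=67; pred: 5+2-2=5
Step 6: prey: 67+26-10=83; pred: 5+3-2=6
Step 7: prey: 83+33-14=102; pred: 6+4-3=7
Step 8: prey: 102+40-21=121; pred: 7+7-3=11
Step 9: prey: 121+48-39=130; pred: 11+13-5=19
Step 10: prey: 130+52-74=108; pred: 19+24-9=34
Step 11: prey: 108+43-110=41; pred: 34+36-17=53
Step 12: prey: 41+16-65=0; pred: 53+21-26=48
Max prey = 130 at step 9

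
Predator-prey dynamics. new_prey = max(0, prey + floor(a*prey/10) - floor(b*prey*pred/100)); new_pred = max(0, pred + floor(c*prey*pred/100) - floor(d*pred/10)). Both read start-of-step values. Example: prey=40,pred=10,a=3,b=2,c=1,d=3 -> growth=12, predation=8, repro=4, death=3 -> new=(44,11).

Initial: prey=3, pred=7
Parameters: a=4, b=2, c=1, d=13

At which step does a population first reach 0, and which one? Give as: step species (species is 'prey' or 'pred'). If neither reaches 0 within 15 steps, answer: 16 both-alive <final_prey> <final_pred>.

Step 1: prey: 3+1-0=4; pred: 7+0-9=0
First extinction: pred at step 1

Answer: 1 pred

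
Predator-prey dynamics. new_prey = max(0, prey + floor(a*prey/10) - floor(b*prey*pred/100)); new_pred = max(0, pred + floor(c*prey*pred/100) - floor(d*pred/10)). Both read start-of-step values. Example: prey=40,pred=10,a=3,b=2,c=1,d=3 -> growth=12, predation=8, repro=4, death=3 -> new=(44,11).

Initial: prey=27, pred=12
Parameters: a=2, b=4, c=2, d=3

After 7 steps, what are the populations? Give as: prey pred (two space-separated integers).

Step 1: prey: 27+5-12=20; pred: 12+6-3=15
Step 2: prey: 20+4-12=12; pred: 15+6-4=17
Step 3: prey: 12+2-8=6; pred: 17+4-5=16
Step 4: prey: 6+1-3=4; pred: 16+1-4=13
Step 5: prey: 4+0-2=2; pred: 13+1-3=11
Step 6: prey: 2+0-0=2; pred: 11+0-3=8
Step 7: prey: 2+0-0=2; pred: 8+0-2=6

Answer: 2 6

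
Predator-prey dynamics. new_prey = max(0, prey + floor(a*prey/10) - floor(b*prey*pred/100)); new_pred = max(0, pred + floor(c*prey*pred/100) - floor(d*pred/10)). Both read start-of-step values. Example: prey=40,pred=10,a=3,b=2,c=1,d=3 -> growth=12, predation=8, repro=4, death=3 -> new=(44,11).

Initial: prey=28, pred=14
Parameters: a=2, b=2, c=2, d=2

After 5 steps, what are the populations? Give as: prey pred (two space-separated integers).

Answer: 4 34

Derivation:
Step 1: prey: 28+5-7=26; pred: 14+7-2=19
Step 2: prey: 26+5-9=22; pred: 19+9-3=25
Step 3: prey: 22+4-11=15; pred: 25+11-5=31
Step 4: prey: 15+3-9=9; pred: 31+9-6=34
Step 5: prey: 9+1-6=4; pred: 34+6-6=34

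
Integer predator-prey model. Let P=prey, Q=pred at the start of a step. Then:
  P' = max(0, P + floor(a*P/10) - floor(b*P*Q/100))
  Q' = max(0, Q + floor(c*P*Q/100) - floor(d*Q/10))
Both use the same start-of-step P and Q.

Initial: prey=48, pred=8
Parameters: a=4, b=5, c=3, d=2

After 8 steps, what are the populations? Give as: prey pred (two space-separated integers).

Answer: 0 21

Derivation:
Step 1: prey: 48+19-19=48; pred: 8+11-1=18
Step 2: prey: 48+19-43=24; pred: 18+25-3=40
Step 3: prey: 24+9-48=0; pred: 40+28-8=60
Step 4: prey: 0+0-0=0; pred: 60+0-12=48
Step 5: prey: 0+0-0=0; pred: 48+0-9=39
Step 6: prey: 0+0-0=0; pred: 39+0-7=32
Step 7: prey: 0+0-0=0; pred: 32+0-6=26
Step 8: prey: 0+0-0=0; pred: 26+0-5=21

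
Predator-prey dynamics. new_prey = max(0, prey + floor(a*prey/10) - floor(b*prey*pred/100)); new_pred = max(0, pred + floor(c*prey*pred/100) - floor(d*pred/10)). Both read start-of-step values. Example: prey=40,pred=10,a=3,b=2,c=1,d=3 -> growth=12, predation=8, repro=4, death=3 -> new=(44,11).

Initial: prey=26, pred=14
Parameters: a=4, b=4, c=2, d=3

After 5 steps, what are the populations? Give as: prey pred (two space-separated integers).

Step 1: prey: 26+10-14=22; pred: 14+7-4=17
Step 2: prey: 22+8-14=16; pred: 17+7-5=19
Step 3: prey: 16+6-12=10; pred: 19+6-5=20
Step 4: prey: 10+4-8=6; pred: 20+4-6=18
Step 5: prey: 6+2-4=4; pred: 18+2-5=15

Answer: 4 15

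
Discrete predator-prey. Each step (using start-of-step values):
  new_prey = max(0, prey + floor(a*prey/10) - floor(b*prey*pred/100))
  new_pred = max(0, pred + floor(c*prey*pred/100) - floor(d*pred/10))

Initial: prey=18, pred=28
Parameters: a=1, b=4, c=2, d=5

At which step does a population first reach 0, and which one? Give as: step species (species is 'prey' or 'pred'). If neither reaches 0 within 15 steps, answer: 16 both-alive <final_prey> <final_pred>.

Step 1: prey: 18+1-20=0; pred: 28+10-14=24
First extinction: prey at step 1

Answer: 1 prey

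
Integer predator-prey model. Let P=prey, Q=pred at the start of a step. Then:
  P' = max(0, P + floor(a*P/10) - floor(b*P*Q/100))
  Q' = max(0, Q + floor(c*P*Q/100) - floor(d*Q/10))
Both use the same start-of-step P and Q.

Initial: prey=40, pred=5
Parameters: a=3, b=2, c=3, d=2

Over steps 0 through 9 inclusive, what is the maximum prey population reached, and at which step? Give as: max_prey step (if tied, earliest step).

Step 1: prey: 40+12-4=48; pred: 5+6-1=10
Step 2: prey: 48+14-9=53; pred: 10+14-2=22
Step 3: prey: 53+15-23=45; pred: 22+34-4=52
Step 4: prey: 45+13-46=12; pred: 52+70-10=112
Step 5: prey: 12+3-26=0; pred: 112+40-22=130
Step 6: prey: 0+0-0=0; pred: 130+0-26=104
Step 7: prey: 0+0-0=0; pred: 104+0-20=84
Step 8: prey: 0+0-0=0; pred: 84+0-16=68
Step 9: prey: 0+0-0=0; pred: 68+0-13=55
Max prey = 53 at step 2

Answer: 53 2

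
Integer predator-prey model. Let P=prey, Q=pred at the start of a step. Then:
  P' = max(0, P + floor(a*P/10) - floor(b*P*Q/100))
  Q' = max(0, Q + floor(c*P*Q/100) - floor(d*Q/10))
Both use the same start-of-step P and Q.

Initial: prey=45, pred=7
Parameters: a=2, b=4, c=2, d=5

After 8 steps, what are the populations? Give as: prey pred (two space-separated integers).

Step 1: prey: 45+9-12=42; pred: 7+6-3=10
Step 2: prey: 42+8-16=34; pred: 10+8-5=13
Step 3: prey: 34+6-17=23; pred: 13+8-6=15
Step 4: prey: 23+4-13=14; pred: 15+6-7=14
Step 5: prey: 14+2-7=9; pred: 14+3-7=10
Step 6: prey: 9+1-3=7; pred: 10+1-5=6
Step 7: prey: 7+1-1=7; pred: 6+0-3=3
Step 8: prey: 7+1-0=8; pred: 3+0-1=2

Answer: 8 2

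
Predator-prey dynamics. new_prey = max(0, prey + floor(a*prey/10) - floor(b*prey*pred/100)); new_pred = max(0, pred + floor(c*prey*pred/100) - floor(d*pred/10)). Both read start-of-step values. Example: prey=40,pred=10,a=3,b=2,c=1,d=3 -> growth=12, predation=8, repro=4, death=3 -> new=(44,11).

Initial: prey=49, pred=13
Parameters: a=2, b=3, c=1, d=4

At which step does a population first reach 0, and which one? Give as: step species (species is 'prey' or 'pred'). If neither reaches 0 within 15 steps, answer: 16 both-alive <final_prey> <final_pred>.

Step 1: prey: 49+9-19=39; pred: 13+6-5=14
Step 2: prey: 39+7-16=30; pred: 14+5-5=14
Step 3: prey: 30+6-12=24; pred: 14+4-5=13
Step 4: prey: 24+4-9=19; pred: 13+3-5=11
Step 5: prey: 19+3-6=16; pred: 11+2-4=9
Step 6: prey: 16+3-4=15; pred: 9+1-3=7
Step 7: prey: 15+3-3=15; pred: 7+1-2=6
Step 8: prey: 15+3-2=16; pred: 6+0-2=4
Step 9: prey: 16+3-1=18; pred: 4+0-1=3
Step 10: prey: 18+3-1=20; pred: 3+0-1=2
Step 11: prey: 20+4-1=23; pred: 2+0-0=2
Step 12: prey: 23+4-1=26; pred: 2+0-0=2
Step 13: prey: 26+5-1=30; pred: 2+0-0=2
Step 14: prey: 30+6-1=35; pred: 2+0-0=2
Step 15: prey: 35+7-2=40; pred: 2+0-0=2
No extinction within 15 steps

Answer: 16 both-alive 40 2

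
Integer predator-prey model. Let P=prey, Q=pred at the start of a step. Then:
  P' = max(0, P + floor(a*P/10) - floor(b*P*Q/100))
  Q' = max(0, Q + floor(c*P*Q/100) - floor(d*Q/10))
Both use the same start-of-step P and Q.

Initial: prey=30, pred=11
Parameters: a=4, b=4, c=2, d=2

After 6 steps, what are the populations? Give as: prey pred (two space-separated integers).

Step 1: prey: 30+12-13=29; pred: 11+6-2=15
Step 2: prey: 29+11-17=23; pred: 15+8-3=20
Step 3: prey: 23+9-18=14; pred: 20+9-4=25
Step 4: prey: 14+5-14=5; pred: 25+7-5=27
Step 5: prey: 5+2-5=2; pred: 27+2-5=24
Step 6: prey: 2+0-1=1; pred: 24+0-4=20

Answer: 1 20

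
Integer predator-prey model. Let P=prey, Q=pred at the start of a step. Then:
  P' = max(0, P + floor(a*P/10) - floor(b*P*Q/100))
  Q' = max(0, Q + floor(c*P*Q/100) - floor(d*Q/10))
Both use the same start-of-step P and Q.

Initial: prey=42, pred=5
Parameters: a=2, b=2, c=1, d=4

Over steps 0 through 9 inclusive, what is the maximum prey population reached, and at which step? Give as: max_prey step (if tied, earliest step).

Answer: 76 7

Derivation:
Step 1: prey: 42+8-4=46; pred: 5+2-2=5
Step 2: prey: 46+9-4=51; pred: 5+2-2=5
Step 3: prey: 51+10-5=56; pred: 5+2-2=5
Step 4: prey: 56+11-5=62; pred: 5+2-2=5
Step 5: prey: 62+12-6=68; pred: 5+3-2=6
Step 6: prey: 68+13-8=73; pred: 6+4-2=8
Step 7: prey: 73+14-11=76; pred: 8+5-3=10
Step 8: prey: 76+15-15=76; pred: 10+7-4=13
Step 9: prey: 76+15-19=72; pred: 13+9-5=17
Max prey = 76 at step 7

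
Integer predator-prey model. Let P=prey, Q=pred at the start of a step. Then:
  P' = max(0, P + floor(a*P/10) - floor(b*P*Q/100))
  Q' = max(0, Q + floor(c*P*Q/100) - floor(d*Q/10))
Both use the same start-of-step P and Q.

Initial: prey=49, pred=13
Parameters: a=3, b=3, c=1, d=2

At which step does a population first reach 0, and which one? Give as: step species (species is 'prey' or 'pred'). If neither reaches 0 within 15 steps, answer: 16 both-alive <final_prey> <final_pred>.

Step 1: prey: 49+14-19=44; pred: 13+6-2=17
Step 2: prey: 44+13-22=35; pred: 17+7-3=21
Step 3: prey: 35+10-22=23; pred: 21+7-4=24
Step 4: prey: 23+6-16=13; pred: 24+5-4=25
Step 5: prey: 13+3-9=7; pred: 25+3-5=23
Step 6: prey: 7+2-4=5; pred: 23+1-4=20
Step 7: prey: 5+1-3=3; pred: 20+1-4=17
Step 8: prey: 3+0-1=2; pred: 17+0-3=14
Step 9: prey: 2+0-0=2; pred: 14+0-2=12
Step 10: prey: 2+0-0=2; pred: 12+0-2=10
Step 11: prey: 2+0-0=2; pred: 10+0-2=8
Step 12: prey: 2+0-0=2; pred: 8+0-1=7
Step 13: prey: 2+0-0=2; pred: 7+0-1=6
Step 14: prey: 2+0-0=2; pred: 6+0-1=5
Step 15: prey: 2+0-0=2; pred: 5+0-1=4
No extinction within 15 steps

Answer: 16 both-alive 2 4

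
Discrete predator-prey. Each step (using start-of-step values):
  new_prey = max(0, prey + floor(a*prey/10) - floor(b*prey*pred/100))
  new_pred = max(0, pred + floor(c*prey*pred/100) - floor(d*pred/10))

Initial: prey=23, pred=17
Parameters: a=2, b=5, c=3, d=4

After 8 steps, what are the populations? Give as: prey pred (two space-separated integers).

Answer: 1 2

Derivation:
Step 1: prey: 23+4-19=8; pred: 17+11-6=22
Step 2: prey: 8+1-8=1; pred: 22+5-8=19
Step 3: prey: 1+0-0=1; pred: 19+0-7=12
Step 4: prey: 1+0-0=1; pred: 12+0-4=8
Step 5: prey: 1+0-0=1; pred: 8+0-3=5
Step 6: prey: 1+0-0=1; pred: 5+0-2=3
Step 7: prey: 1+0-0=1; pred: 3+0-1=2
Step 8: prey: 1+0-0=1; pred: 2+0-0=2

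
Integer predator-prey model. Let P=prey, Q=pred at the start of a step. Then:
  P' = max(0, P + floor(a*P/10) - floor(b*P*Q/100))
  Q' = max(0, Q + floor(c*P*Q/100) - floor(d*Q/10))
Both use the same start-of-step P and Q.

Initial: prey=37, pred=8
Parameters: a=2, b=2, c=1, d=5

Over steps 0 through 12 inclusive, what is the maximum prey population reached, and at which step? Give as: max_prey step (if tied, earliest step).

Step 1: prey: 37+7-5=39; pred: 8+2-4=6
Step 2: prey: 39+7-4=42; pred: 6+2-3=5
Step 3: prey: 42+8-4=46; pred: 5+2-2=5
Step 4: prey: 46+9-4=51; pred: 5+2-2=5
Step 5: prey: 51+10-5=56; pred: 5+2-2=5
Step 6: prey: 56+11-5=62; pred: 5+2-2=5
Step 7: prey: 62+12-6=68; pred: 5+3-2=6
Step 8: prey: 68+13-8=73; pred: 6+4-3=7
Step 9: prey: 73+14-10=77; pred: 7+5-3=9
Step 10: prey: 77+15-13=79; pred: 9+6-4=11
Step 11: prey: 79+15-17=77; pred: 11+8-5=14
Step 12: prey: 77+15-21=71; pred: 14+10-7=17
Max prey = 79 at step 10

Answer: 79 10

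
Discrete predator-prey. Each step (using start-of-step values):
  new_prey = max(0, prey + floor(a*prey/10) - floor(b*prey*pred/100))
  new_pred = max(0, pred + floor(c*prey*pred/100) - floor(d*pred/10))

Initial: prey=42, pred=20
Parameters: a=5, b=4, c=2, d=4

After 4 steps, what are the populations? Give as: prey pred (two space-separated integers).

Answer: 1 18

Derivation:
Step 1: prey: 42+21-33=30; pred: 20+16-8=28
Step 2: prey: 30+15-33=12; pred: 28+16-11=33
Step 3: prey: 12+6-15=3; pred: 33+7-13=27
Step 4: prey: 3+1-3=1; pred: 27+1-10=18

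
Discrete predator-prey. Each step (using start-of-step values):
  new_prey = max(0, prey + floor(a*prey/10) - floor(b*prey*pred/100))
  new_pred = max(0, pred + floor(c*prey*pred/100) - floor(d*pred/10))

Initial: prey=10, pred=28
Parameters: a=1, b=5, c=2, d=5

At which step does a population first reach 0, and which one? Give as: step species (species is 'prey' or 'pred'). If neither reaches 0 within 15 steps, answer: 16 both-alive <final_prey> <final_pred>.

Answer: 1 prey

Derivation:
Step 1: prey: 10+1-14=0; pred: 28+5-14=19
First extinction: prey at step 1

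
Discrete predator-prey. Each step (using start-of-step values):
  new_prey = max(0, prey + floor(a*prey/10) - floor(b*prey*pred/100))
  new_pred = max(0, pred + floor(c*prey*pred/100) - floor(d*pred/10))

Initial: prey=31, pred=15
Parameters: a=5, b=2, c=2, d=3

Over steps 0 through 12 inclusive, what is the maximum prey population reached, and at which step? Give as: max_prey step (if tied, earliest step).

Answer: 41 2

Derivation:
Step 1: prey: 31+15-9=37; pred: 15+9-4=20
Step 2: prey: 37+18-14=41; pred: 20+14-6=28
Step 3: prey: 41+20-22=39; pred: 28+22-8=42
Step 4: prey: 39+19-32=26; pred: 42+32-12=62
Step 5: prey: 26+13-32=7; pred: 62+32-18=76
Step 6: prey: 7+3-10=0; pred: 76+10-22=64
Step 7: prey: 0+0-0=0; pred: 64+0-19=45
Step 8: prey: 0+0-0=0; pred: 45+0-13=32
Step 9: prey: 0+0-0=0; pred: 32+0-9=23
Step 10: prey: 0+0-0=0; pred: 23+0-6=17
Step 11: prey: 0+0-0=0; pred: 17+0-5=12
Step 12: prey: 0+0-0=0; pred: 12+0-3=9
Max prey = 41 at step 2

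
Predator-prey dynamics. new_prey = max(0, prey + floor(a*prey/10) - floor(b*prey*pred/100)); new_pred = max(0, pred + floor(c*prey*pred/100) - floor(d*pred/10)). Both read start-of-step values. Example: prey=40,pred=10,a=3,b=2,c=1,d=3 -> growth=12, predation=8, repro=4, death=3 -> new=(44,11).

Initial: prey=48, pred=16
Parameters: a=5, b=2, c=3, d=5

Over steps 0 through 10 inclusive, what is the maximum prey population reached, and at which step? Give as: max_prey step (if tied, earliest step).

Answer: 57 1

Derivation:
Step 1: prey: 48+24-15=57; pred: 16+23-8=31
Step 2: prey: 57+28-35=50; pred: 31+53-15=69
Step 3: prey: 50+25-69=6; pred: 69+103-34=138
Step 4: prey: 6+3-16=0; pred: 138+24-69=93
Step 5: prey: 0+0-0=0; pred: 93+0-46=47
Step 6: prey: 0+0-0=0; pred: 47+0-23=24
Step 7: prey: 0+0-0=0; pred: 24+0-12=12
Step 8: prey: 0+0-0=0; pred: 12+0-6=6
Step 9: prey: 0+0-0=0; pred: 6+0-3=3
Step 10: prey: 0+0-0=0; pred: 3+0-1=2
Max prey = 57 at step 1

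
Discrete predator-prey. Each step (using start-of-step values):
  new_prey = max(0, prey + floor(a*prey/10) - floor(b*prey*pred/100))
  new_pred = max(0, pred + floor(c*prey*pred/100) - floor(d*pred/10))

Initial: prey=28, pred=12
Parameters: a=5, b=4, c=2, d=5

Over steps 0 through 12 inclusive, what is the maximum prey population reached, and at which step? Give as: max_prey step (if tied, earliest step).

Answer: 31 3

Derivation:
Step 1: prey: 28+14-13=29; pred: 12+6-6=12
Step 2: prey: 29+14-13=30; pred: 12+6-6=12
Step 3: prey: 30+15-14=31; pred: 12+7-6=13
Step 4: prey: 31+15-16=30; pred: 13+8-6=15
Step 5: prey: 30+15-18=27; pred: 15+9-7=17
Step 6: prey: 27+13-18=22; pred: 17+9-8=18
Step 7: prey: 22+11-15=18; pred: 18+7-9=16
Step 8: prey: 18+9-11=16; pred: 16+5-8=13
Step 9: prey: 16+8-8=16; pred: 13+4-6=11
Step 10: prey: 16+8-7=17; pred: 11+3-5=9
Step 11: prey: 17+8-6=19; pred: 9+3-4=8
Step 12: prey: 19+9-6=22; pred: 8+3-4=7
Max prey = 31 at step 3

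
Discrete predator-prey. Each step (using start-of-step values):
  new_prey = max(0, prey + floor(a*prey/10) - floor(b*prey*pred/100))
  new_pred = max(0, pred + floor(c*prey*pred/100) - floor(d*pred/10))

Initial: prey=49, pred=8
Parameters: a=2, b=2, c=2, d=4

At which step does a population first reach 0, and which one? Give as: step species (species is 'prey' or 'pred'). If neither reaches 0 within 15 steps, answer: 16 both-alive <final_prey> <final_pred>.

Answer: 16 both-alive 1 2

Derivation:
Step 1: prey: 49+9-7=51; pred: 8+7-3=12
Step 2: prey: 51+10-12=49; pred: 12+12-4=20
Step 3: prey: 49+9-19=39; pred: 20+19-8=31
Step 4: prey: 39+7-24=22; pred: 31+24-12=43
Step 5: prey: 22+4-18=8; pred: 43+18-17=44
Step 6: prey: 8+1-7=2; pred: 44+7-17=34
Step 7: prey: 2+0-1=1; pred: 34+1-13=22
Step 8: prey: 1+0-0=1; pred: 22+0-8=14
Step 9: prey: 1+0-0=1; pred: 14+0-5=9
Step 10: prey: 1+0-0=1; pred: 9+0-3=6
Step 11: prey: 1+0-0=1; pred: 6+0-2=4
Step 12: prey: 1+0-0=1; pred: 4+0-1=3
Step 13: prey: 1+0-0=1; pred: 3+0-1=2
Step 14: prey: 1+0-0=1; pred: 2+0-0=2
Steps 15-15: state stable at prey=1, pred=2 (no change)
No extinction within 15 steps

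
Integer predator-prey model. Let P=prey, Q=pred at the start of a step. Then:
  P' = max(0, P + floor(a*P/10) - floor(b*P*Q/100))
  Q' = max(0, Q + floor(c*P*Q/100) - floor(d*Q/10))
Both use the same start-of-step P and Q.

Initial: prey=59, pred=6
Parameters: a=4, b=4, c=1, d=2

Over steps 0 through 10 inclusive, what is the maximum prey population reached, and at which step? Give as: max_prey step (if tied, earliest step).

Step 1: prey: 59+23-14=68; pred: 6+3-1=8
Step 2: prey: 68+27-21=74; pred: 8+5-1=12
Step 3: prey: 74+29-35=68; pred: 12+8-2=18
Step 4: prey: 68+27-48=47; pred: 18+12-3=27
Step 5: prey: 47+18-50=15; pred: 27+12-5=34
Step 6: prey: 15+6-20=1; pred: 34+5-6=33
Step 7: prey: 1+0-1=0; pred: 33+0-6=27
Step 8: prey: 0+0-0=0; pred: 27+0-5=22
Step 9: prey: 0+0-0=0; pred: 22+0-4=18
Step 10: prey: 0+0-0=0; pred: 18+0-3=15
Max prey = 74 at step 2

Answer: 74 2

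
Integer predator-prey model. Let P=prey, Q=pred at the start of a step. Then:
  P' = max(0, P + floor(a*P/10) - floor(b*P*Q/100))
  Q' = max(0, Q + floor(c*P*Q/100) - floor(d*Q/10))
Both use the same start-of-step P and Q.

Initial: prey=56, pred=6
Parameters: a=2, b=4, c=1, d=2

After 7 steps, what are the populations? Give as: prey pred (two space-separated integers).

Answer: 4 13

Derivation:
Step 1: prey: 56+11-13=54; pred: 6+3-1=8
Step 2: prey: 54+10-17=47; pred: 8+4-1=11
Step 3: prey: 47+9-20=36; pred: 11+5-2=14
Step 4: prey: 36+7-20=23; pred: 14+5-2=17
Step 5: prey: 23+4-15=12; pred: 17+3-3=17
Step 6: prey: 12+2-8=6; pred: 17+2-3=16
Step 7: prey: 6+1-3=4; pred: 16+0-3=13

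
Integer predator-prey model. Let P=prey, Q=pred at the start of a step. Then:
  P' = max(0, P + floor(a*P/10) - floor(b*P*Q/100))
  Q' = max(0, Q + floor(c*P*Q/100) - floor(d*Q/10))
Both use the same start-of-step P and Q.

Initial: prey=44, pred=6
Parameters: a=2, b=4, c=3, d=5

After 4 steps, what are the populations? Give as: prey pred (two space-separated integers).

Step 1: prey: 44+8-10=42; pred: 6+7-3=10
Step 2: prey: 42+8-16=34; pred: 10+12-5=17
Step 3: prey: 34+6-23=17; pred: 17+17-8=26
Step 4: prey: 17+3-17=3; pred: 26+13-13=26

Answer: 3 26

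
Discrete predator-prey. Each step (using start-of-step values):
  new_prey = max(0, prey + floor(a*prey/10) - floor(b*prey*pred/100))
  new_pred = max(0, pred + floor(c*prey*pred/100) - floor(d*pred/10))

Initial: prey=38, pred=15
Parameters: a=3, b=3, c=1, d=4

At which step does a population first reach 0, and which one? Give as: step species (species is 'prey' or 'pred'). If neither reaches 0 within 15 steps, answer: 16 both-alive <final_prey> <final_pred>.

Step 1: prey: 38+11-17=32; pred: 15+5-6=14
Step 2: prey: 32+9-13=28; pred: 14+4-5=13
Step 3: prey: 28+8-10=26; pred: 13+3-5=11
Step 4: prey: 26+7-8=25; pred: 11+2-4=9
Step 5: prey: 25+7-6=26; pred: 9+2-3=8
Step 6: prey: 26+7-6=27; pred: 8+2-3=7
Step 7: prey: 27+8-5=30; pred: 7+1-2=6
Step 8: prey: 30+9-5=34; pred: 6+1-2=5
Step 9: prey: 34+10-5=39; pred: 5+1-2=4
Step 10: prey: 39+11-4=46; pred: 4+1-1=4
Step 11: prey: 46+13-5=54; pred: 4+1-1=4
Step 12: prey: 54+16-6=64; pred: 4+2-1=5
Step 13: prey: 64+19-9=74; pred: 5+3-2=6
Step 14: prey: 74+22-13=83; pred: 6+4-2=8
Step 15: prey: 83+24-19=88; pred: 8+6-3=11
No extinction within 15 steps

Answer: 16 both-alive 88 11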